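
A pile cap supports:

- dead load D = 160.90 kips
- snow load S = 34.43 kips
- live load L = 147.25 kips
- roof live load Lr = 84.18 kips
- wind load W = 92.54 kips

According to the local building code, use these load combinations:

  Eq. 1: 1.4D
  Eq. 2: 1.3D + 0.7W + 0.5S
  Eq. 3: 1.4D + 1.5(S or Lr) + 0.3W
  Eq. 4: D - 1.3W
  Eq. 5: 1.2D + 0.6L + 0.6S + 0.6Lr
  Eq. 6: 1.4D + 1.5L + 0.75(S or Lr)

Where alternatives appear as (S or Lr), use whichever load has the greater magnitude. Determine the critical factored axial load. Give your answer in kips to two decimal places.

509.27 kips

(S or Lr) → Lr = 84.18 kips.
Eq. 1: 1.4(160.90) = 225.26
Eq. 2: 1.3(160.90) + 0.7(92.54) + 0.5(34.43) = 291.16
Eq. 3: 1.4(160.90) + 1.5(84.18) + 0.3(92.54) = 225.26 + 126.27 + 27.76 = 379.29
Eq. 4: 1.0(160.90) - 1.3(92.54) = 160.90 - 120.30 = 40.60
Eq. 5: 1.2(160.90) + 0.6(147.25) + 0.6(34.43) + 0.6(84.18) = 193.08 + 88.35 + 20.66 + 50.51 = 352.60
Eq. 6: 1.4(160.90) + 1.5(147.25) + 0.75(84.18) = 509.27
The controlling combination is 6, giving 509.27 kips.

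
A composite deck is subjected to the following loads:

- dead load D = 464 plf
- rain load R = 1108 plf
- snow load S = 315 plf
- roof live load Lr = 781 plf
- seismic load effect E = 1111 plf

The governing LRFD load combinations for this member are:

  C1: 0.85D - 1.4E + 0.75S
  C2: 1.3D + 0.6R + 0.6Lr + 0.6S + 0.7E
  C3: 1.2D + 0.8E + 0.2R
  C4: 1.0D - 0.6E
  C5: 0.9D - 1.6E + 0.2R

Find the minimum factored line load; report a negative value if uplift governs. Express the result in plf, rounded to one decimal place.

-1138.4 plf

C1: 0.85(464) - 1.4(1111) + 0.75(315) = -924.8
C2: 1.3(464) + 0.6(1108) + 0.6(781) + 0.6(315) + 0.7(1111) = 603.2 + 664.8 + 468.6 + 189.0 + 777.7 = 2703.3
C3: 1.2(464) + 0.8(1111) + 0.2(1108) = 556.8 + 888.8 + 221.6 = 1667.2
C4: 1.0(464) - 0.6(1111) = 464.0 - 666.6 = -202.6
C5: 0.9(464) - 1.6(1111) + 0.2(1108) = 417.6 - 1777.6 + 221.6 = -1138.4
Combination 5 gives the minimum: -1138.4 plf.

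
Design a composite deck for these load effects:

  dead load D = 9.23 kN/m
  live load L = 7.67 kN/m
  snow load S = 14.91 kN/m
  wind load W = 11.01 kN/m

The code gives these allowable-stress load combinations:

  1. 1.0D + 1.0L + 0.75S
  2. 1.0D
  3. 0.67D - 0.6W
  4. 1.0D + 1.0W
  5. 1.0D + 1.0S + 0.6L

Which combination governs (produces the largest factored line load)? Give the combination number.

Combination 5

1. 1.0(9.23) + 1.0(7.67) + 0.75(14.91) = 28.08
2. 1.0(9.23) = 9.23
3. 0.67(9.23) - 0.6(11.01) = -0.42
4. 1.0(9.23) + 1.0(11.01) = 20.24
5. 1.0(9.23) + 1.0(14.91) + 0.6(7.67) = 28.74
The largest value is 28.74 kN/m from combination 5.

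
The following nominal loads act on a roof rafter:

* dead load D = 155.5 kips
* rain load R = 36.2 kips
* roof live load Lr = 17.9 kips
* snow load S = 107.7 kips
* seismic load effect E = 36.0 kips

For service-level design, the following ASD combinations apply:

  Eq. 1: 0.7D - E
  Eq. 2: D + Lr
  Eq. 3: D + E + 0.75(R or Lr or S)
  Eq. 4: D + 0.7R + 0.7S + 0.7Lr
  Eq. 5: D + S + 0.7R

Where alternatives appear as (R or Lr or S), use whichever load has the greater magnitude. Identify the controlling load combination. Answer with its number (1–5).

Combination 5

(R or Lr or S) → S = 107.7 kips.
Eq. 1: 0.7(155.5) - 1.0(36.0) = 108.85 - 36.00 = 72.85
Eq. 2: 1.0(155.5) + 1.0(17.9) = 155.50 + 17.90 = 173.40
Eq. 3: 1.0(155.5) + 1.0(36.0) + 0.75(107.7) = 155.50 + 36.00 + 80.78 = 272.28
Eq. 4: 1.0(155.5) + 0.7(36.2) + 0.7(107.7) + 0.7(17.9) = 155.50 + 25.34 + 75.39 + 12.53 = 268.76
Eq. 5: 1.0(155.5) + 1.0(107.7) + 0.7(36.2) = 155.50 + 107.70 + 25.34 = 288.54
The largest value is 288.54 kips from combination 5.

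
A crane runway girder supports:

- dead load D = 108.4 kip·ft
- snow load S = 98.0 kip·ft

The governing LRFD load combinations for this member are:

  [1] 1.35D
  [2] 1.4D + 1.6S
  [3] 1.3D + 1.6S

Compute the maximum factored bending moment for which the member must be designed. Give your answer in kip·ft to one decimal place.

308.6 kip·ft

[1] 1.35(108.4) = 146.3
[2] 1.4(108.4) + 1.6(98.0) = 308.6
[3] 1.3(108.4) + 1.6(98.0) = 297.7
Combination 2 governs: M_u = 308.6 kip·ft.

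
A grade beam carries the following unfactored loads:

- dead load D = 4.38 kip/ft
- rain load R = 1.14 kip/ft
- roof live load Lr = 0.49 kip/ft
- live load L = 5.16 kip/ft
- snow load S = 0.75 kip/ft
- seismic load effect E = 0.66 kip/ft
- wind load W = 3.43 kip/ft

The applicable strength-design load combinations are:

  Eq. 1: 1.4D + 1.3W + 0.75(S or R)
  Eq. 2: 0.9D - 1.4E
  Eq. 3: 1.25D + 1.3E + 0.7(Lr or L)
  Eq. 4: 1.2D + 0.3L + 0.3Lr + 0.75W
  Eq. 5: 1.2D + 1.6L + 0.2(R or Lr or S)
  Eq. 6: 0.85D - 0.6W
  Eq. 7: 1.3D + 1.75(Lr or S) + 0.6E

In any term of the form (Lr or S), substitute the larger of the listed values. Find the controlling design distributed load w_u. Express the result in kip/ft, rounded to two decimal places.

13.74 kip/ft

(S or R) → R = 1.14 kip/ft; (Lr or L) → L = 5.16 kip/ft; (R or Lr or S) → R = 1.14 kip/ft; (Lr or S) → S = 0.75 kip/ft.
Eq. 1: 1.4(4.38) + 1.3(3.43) + 0.75(1.14) = 6.13 + 4.46 + 0.86 = 11.45
Eq. 2: 0.9(4.38) - 1.4(0.66) = 3.94 - 0.92 = 3.02
Eq. 3: 1.25(4.38) + 1.3(0.66) + 0.7(5.16) = 5.48 + 0.86 + 3.61 = 9.95
Eq. 4: 1.2(4.38) + 0.3(5.16) + 0.3(0.49) + 0.75(3.43) = 9.52
Eq. 5: 1.2(4.38) + 1.6(5.16) + 0.2(1.14) = 13.74
Eq. 6: 0.85(4.38) - 0.6(3.43) = 1.67
Eq. 7: 1.3(4.38) + 1.75(0.75) + 0.6(0.66) = 5.69 + 1.31 + 0.40 = 7.40
The controlling combination is 5, giving 13.74 kip/ft.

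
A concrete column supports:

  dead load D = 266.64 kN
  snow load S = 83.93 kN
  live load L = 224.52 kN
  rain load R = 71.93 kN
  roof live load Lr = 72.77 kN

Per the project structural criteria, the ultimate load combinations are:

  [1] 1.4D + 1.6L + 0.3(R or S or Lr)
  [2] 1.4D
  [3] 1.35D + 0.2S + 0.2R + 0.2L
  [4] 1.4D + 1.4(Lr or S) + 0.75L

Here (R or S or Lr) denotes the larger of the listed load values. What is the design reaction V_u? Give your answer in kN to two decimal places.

(R or S or Lr) → S = 83.93 kN; (Lr or S) → S = 83.93 kN.
[1] 1.4(266.64) + 1.6(224.52) + 0.3(83.93) = 373.30 + 359.23 + 25.18 = 757.71
[2] 1.4(266.64) = 373.30
[3] 1.35(266.64) + 0.2(83.93) + 0.2(71.93) + 0.2(224.52) = 359.96 + 16.79 + 14.39 + 44.90 = 436.04
[4] 1.4(266.64) + 1.4(83.93) + 0.75(224.52) = 373.30 + 117.50 + 168.39 = 659.19
Combination 1 governs: V_u = 757.71 kN.

757.71 kN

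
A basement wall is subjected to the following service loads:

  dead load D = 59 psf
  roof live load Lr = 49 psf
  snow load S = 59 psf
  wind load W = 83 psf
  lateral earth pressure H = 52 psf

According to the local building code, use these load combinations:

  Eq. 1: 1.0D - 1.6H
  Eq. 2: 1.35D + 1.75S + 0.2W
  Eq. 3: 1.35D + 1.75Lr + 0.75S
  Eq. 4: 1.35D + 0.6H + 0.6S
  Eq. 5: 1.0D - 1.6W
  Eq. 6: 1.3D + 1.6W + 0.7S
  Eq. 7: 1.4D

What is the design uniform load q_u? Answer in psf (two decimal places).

250.80 psf

Eq. 1: 1.0(59) - 1.6(52) = 59.00 - 83.20 = -24.20
Eq. 2: 1.35(59) + 1.75(59) + 0.2(83) = 79.65 + 103.25 + 16.60 = 199.50
Eq. 3: 1.35(59) + 1.75(49) + 0.75(59) = 79.65 + 85.75 + 44.25 = 209.65
Eq. 4: 1.35(59) + 0.6(52) + 0.6(59) = 79.65 + 31.20 + 35.40 = 146.25
Eq. 5: 1.0(59) - 1.6(83) = 59.00 - 132.80 = -73.80
Eq. 6: 1.3(59) + 1.6(83) + 0.7(59) = 76.70 + 132.80 + 41.30 = 250.80
Eq. 7: 1.4(59) = 82.60
Maximum is from combination 6.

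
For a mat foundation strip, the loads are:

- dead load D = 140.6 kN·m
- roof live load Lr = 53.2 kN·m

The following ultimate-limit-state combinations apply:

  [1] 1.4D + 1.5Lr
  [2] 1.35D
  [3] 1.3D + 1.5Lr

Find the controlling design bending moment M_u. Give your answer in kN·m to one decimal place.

[1] 1.4(140.6) + 1.5(53.2) = 276.6
[2] 1.35(140.6) = 189.8
[3] 1.3(140.6) + 1.5(53.2) = 262.6
The controlling combination is 1, giving 276.6 kN·m.

276.6 kN·m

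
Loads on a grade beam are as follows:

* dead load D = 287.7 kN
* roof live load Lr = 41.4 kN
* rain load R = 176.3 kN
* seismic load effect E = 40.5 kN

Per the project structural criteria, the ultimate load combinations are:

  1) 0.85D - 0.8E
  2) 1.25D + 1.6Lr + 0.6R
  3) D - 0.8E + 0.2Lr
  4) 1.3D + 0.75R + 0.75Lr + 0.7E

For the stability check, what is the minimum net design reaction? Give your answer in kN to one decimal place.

1) 0.85(287.7) - 0.8(40.5) = 244.5 - 32.4 = 212.1
2) 1.25(287.7) + 1.6(41.4) + 0.6(176.3) = 359.6 + 66.2 + 105.8 = 531.6
3) 1.0(287.7) - 0.8(40.5) + 0.2(41.4) = 287.7 - 32.4 + 8.3 = 263.6
4) 1.3(287.7) + 0.75(176.3) + 0.75(41.4) + 0.7(40.5) = 565.6
Combination 1 gives the minimum: 212.1 kN.

212.1 kN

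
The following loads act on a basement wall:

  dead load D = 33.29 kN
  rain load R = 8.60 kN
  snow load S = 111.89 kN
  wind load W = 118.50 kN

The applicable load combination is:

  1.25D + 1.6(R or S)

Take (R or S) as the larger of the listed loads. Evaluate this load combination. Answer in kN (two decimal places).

(R or S) → S = 111.89 kN.
1.25(33.29) + 1.6(111.89) = 220.64
P_u = 220.64 kN.

220.64 kN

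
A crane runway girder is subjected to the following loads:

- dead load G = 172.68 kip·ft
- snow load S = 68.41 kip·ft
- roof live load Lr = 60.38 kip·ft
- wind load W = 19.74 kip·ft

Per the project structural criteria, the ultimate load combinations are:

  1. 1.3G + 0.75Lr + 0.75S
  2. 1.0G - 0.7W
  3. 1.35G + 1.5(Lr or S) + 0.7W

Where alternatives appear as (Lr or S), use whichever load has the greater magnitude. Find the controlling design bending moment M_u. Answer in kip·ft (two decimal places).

349.55 kip·ft

(Lr or S) → S = 68.41 kip·ft.
1. 1.3(172.68) + 0.75(60.38) + 0.75(68.41) = 224.48 + 45.29 + 51.31 = 321.08
2. 1.0(172.68) - 0.7(19.74) = 172.68 - 13.82 = 158.86
3. 1.35(172.68) + 1.5(68.41) + 0.7(19.74) = 349.55
Maximum is from combination 3.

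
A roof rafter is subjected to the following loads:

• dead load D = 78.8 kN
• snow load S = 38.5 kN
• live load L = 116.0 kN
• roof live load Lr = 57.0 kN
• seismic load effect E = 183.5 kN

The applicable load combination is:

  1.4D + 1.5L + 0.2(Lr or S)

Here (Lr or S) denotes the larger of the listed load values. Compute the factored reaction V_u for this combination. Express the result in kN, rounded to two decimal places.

295.72 kN

(Lr or S) → Lr = 57.0 kN.
1.4(78.8) + 1.5(116.0) + 0.2(57.0) = 110.32 + 174.00 + 11.40 = 295.72
V_u = 295.72 kN.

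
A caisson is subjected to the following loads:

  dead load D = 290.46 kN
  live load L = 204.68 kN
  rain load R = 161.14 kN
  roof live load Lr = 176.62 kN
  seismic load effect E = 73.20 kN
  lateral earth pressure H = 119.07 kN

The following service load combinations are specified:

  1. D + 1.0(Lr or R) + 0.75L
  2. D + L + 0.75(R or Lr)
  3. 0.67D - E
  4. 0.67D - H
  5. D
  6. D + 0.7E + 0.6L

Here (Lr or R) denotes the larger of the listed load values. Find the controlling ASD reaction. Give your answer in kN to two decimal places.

627.61 kN

(Lr or R) → Lr = 176.62 kN; (R or Lr) → Lr = 176.62 kN.
1. 1.0(290.46) + 1.0(176.62) + 0.75(204.68) = 620.59
2. 1.0(290.46) + 1.0(204.68) + 0.75(176.62) = 627.61
3. 0.67(290.46) - 1.0(73.20) = 121.41
4. 0.67(290.46) - 1.0(119.07) = 75.54
5. 1.0(290.46) = 290.46
6. 1.0(290.46) + 0.7(73.20) + 0.6(204.68) = 464.51
The controlling combination is 2, giving 627.61 kN.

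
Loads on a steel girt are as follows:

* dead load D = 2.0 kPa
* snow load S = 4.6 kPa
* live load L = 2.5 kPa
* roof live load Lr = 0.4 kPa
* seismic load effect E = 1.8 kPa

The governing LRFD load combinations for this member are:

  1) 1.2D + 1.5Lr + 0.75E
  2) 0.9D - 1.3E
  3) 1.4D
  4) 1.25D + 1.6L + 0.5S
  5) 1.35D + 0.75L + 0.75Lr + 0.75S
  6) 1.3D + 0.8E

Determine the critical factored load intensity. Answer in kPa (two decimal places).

1) 1.2(2.0) + 1.5(0.4) + 0.75(1.8) = 2.40 + 0.60 + 1.35 = 4.35
2) 0.9(2.0) - 1.3(1.8) = 1.80 - 2.34 = -0.54
3) 1.4(2.0) = 2.80
4) 1.25(2.0) + 1.6(2.5) + 0.5(4.6) = 2.50 + 4.00 + 2.30 = 8.80
5) 1.35(2.0) + 0.75(2.5) + 0.75(0.4) + 0.75(4.6) = 2.70 + 1.88 + 0.30 + 3.45 = 8.33
6) 1.3(2.0) + 0.8(1.8) = 2.60 + 1.44 = 4.04
The controlling combination is 4, giving 8.80 kPa.

8.80 kPa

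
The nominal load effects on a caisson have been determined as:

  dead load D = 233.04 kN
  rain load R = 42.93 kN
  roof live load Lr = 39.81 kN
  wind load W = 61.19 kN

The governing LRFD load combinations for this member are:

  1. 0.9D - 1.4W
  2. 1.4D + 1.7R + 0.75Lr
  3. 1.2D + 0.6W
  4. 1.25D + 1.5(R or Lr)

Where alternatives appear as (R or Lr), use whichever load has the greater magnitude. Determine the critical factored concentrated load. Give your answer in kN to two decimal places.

429.09 kN

(R or Lr) → R = 42.93 kN.
1. 0.9(233.04) - 1.4(61.19) = 124.07
2. 1.4(233.04) + 1.7(42.93) + 0.75(39.81) = 429.09
3. 1.2(233.04) + 0.6(61.19) = 316.36
4. 1.25(233.04) + 1.5(42.93) = 355.70
The controlling combination is 2, giving 429.09 kN.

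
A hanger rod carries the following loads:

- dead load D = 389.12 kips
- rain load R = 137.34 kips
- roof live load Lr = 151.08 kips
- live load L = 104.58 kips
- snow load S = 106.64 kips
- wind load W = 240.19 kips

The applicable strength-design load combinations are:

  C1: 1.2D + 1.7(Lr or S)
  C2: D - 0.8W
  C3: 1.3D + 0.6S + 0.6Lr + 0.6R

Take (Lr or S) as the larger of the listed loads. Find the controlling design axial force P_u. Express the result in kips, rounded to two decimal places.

(Lr or S) → Lr = 151.08 kips.
C1: 1.2(389.12) + 1.7(151.08) = 466.94 + 256.84 = 723.78
C2: 1.0(389.12) - 0.8(240.19) = 389.12 - 192.15 = 196.97
C3: 1.3(389.12) + 0.6(106.64) + 0.6(151.08) + 0.6(137.34) = 505.86 + 63.98 + 90.65 + 82.40 = 742.89
The controlling combination is 3, giving 742.89 kips.

742.89 kips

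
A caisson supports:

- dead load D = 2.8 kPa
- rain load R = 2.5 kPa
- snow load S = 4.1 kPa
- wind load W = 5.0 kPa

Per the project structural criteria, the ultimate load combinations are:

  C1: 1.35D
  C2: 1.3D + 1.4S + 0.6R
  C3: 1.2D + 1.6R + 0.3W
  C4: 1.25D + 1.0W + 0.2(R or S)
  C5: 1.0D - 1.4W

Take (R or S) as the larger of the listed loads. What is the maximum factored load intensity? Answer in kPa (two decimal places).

(R or S) → S = 4.1 kPa.
C1: 1.35(2.8) = 3.78
C2: 1.3(2.8) + 1.4(4.1) + 0.6(2.5) = 10.88
C3: 1.2(2.8) + 1.6(2.5) + 0.3(5.0) = 8.86
C4: 1.25(2.8) + 1.0(5.0) + 0.2(4.1) = 9.32
C5: 1.0(2.8) - 1.4(5.0) = -4.20
The controlling combination is 2, giving 10.88 kPa.

10.88 kPa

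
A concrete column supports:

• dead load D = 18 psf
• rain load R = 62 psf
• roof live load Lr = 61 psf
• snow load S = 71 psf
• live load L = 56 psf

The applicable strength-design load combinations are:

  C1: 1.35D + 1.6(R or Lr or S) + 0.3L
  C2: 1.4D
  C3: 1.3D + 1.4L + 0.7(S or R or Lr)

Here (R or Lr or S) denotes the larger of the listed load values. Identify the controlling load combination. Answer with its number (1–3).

Combination 1

(R or Lr or S) → S = 71 psf; (S or R or Lr) → S = 71 psf.
C1: 1.35(18) + 1.6(71) + 0.3(56) = 24.30 + 113.60 + 16.80 = 154.70
C2: 1.4(18) = 25.20
C3: 1.3(18) + 1.4(56) + 0.7(71) = 23.40 + 78.40 + 49.70 = 151.50
The largest value is 154.70 psf from combination 1.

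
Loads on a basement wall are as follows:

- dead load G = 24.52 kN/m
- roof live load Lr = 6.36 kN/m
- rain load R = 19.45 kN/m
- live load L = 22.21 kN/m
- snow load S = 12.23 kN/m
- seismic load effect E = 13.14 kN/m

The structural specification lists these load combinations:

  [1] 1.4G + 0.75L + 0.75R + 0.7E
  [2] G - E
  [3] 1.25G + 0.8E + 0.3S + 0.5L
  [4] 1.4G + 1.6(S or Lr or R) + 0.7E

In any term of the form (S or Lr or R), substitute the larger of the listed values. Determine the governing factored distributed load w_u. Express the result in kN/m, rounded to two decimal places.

(S or Lr or R) → R = 19.45 kN/m.
[1] 1.4(24.52) + 0.75(22.21) + 0.75(19.45) + 0.7(13.14) = 74.77
[2] 1.0(24.52) - 1.0(13.14) = 11.38
[3] 1.25(24.52) + 0.8(13.14) + 0.3(12.23) + 0.5(22.21) = 55.94
[4] 1.4(24.52) + 1.6(19.45) + 0.7(13.14) = 74.65
The controlling combination is 1, giving 74.77 kN/m.

74.77 kN/m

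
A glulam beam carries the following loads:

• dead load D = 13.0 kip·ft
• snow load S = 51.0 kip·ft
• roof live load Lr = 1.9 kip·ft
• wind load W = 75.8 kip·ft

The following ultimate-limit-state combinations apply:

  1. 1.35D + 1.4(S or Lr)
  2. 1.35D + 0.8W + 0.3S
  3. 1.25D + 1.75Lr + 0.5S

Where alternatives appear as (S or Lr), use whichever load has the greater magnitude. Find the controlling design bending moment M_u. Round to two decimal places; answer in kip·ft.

(S or Lr) → S = 51.0 kip·ft.
1. 1.35(13.0) + 1.4(51.0) = 88.95
2. 1.35(13.0) + 0.8(75.8) + 0.3(51.0) = 93.49
3. 1.25(13.0) + 1.75(1.9) + 0.5(51.0) = 45.08
Maximum is from combination 2.

93.49 kip·ft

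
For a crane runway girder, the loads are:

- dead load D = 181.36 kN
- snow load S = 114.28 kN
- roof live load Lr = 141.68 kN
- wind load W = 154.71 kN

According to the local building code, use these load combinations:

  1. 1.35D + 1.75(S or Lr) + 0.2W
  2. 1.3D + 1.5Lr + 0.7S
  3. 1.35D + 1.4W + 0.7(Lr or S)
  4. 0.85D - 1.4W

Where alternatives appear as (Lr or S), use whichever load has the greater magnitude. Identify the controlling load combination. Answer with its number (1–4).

(S or Lr) → Lr = 141.68 kN; (Lr or S) → Lr = 141.68 kN.
1. 1.35(181.36) + 1.75(141.68) + 0.2(154.71) = 244.84 + 247.94 + 30.94 = 523.72
2. 1.3(181.36) + 1.5(141.68) + 0.7(114.28) = 528.28
3. 1.35(181.36) + 1.4(154.71) + 0.7(141.68) = 244.84 + 216.59 + 99.18 = 560.61
4. 0.85(181.36) - 1.4(154.71) = -62.44
The largest value is 560.61 kN from combination 3.

Combination 3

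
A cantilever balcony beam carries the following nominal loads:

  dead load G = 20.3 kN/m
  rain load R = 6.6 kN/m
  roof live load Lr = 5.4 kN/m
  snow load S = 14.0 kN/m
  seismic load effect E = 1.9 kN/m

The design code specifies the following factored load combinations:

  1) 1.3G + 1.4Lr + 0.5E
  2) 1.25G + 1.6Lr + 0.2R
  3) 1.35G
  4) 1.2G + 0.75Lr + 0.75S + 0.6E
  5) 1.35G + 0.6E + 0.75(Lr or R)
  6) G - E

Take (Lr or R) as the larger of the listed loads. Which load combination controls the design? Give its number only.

Combination 4

(Lr or R) → R = 6.6 kN/m.
1) 1.3(20.3) + 1.4(5.4) + 0.5(1.9) = 26.39 + 7.56 + 0.95 = 34.90
2) 1.25(20.3) + 1.6(5.4) + 0.2(6.6) = 25.38 + 8.64 + 1.32 = 35.34
3) 1.35(20.3) = 27.41
4) 1.2(20.3) + 0.75(5.4) + 0.75(14.0) + 0.6(1.9) = 24.36 + 4.05 + 10.50 + 1.14 = 40.05
5) 1.35(20.3) + 0.6(1.9) + 0.75(6.6) = 27.41 + 1.14 + 4.95 = 33.50
6) 1.0(20.3) - 1.0(1.9) = 20.30 - 1.90 = 18.40
The largest value is 40.05 kN/m from combination 4.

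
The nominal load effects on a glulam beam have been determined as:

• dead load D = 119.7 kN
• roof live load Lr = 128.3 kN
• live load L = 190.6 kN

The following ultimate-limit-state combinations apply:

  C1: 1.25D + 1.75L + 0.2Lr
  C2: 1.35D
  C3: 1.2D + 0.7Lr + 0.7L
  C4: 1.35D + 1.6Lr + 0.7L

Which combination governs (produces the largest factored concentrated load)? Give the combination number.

C1: 1.25(119.7) + 1.75(190.6) + 0.2(128.3) = 149.63 + 333.55 + 25.66 = 508.84
C2: 1.35(119.7) = 161.60
C3: 1.2(119.7) + 0.7(128.3) + 0.7(190.6) = 143.64 + 89.81 + 133.42 = 366.87
C4: 1.35(119.7) + 1.6(128.3) + 0.7(190.6) = 161.60 + 205.28 + 133.42 = 500.30
The largest value is 508.84 kN from combination 1.

Combination 1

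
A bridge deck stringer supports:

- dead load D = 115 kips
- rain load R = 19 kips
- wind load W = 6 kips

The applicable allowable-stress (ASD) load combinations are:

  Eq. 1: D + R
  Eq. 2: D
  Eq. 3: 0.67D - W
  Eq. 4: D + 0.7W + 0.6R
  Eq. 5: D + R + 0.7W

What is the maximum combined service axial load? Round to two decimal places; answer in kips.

138.20 kips

Eq. 1: 1.0(115) + 1.0(19) = 134.00
Eq. 2: 1.0(115) = 115.00
Eq. 3: 0.67(115) - 1.0(6) = 71.05
Eq. 4: 1.0(115) + 0.7(6) + 0.6(19) = 130.60
Eq. 5: 1.0(115) + 1.0(19) + 0.7(6) = 138.20
The controlling combination is 5, giving 138.20 kips.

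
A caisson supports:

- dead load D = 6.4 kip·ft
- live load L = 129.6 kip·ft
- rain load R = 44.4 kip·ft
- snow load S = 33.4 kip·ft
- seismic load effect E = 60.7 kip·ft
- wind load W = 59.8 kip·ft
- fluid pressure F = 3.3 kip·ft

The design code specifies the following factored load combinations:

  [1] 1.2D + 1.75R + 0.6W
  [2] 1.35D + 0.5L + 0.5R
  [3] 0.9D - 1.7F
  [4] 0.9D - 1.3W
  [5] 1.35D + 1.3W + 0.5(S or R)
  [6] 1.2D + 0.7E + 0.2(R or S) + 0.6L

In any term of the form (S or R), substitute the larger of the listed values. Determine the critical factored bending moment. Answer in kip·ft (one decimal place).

136.8 kip·ft

(S or R) → R = 44.4 kip·ft; (R or S) → R = 44.4 kip·ft.
[1] 1.2(6.4) + 1.75(44.4) + 0.6(59.8) = 7.7 + 77.7 + 35.9 = 121.3
[2] 1.35(6.4) + 0.5(129.6) + 0.5(44.4) = 8.6 + 64.8 + 22.2 = 95.6
[3] 0.9(6.4) - 1.7(3.3) = 5.8 - 5.6 = 0.2
[4] 0.9(6.4) - 1.3(59.8) = -72.0
[5] 1.35(6.4) + 1.3(59.8) + 0.5(44.4) = 108.6
[6] 1.2(6.4) + 0.7(60.7) + 0.2(44.4) + 0.6(129.6) = 136.8
Maximum is from combination 6.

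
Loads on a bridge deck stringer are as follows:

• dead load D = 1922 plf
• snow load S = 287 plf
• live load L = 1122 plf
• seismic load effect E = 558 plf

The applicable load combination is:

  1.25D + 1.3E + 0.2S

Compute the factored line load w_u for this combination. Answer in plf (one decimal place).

1.25(1922) + 1.3(558) + 0.2(287) = 2402.5 + 725.4 + 57.4 = 3185.3
w_u = 3185.3 plf.

3185.3 plf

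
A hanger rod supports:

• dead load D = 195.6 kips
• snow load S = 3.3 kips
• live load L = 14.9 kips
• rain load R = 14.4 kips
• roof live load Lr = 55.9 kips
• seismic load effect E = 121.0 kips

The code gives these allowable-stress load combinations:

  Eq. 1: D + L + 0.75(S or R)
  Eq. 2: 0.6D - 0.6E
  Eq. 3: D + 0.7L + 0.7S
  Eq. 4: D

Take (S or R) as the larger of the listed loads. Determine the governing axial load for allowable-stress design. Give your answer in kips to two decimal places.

(S or R) → R = 14.4 kips.
Eq. 1: 1.0(195.6) + 1.0(14.9) + 0.75(14.4) = 195.60 + 14.90 + 10.80 = 221.30
Eq. 2: 0.6(195.6) - 0.6(121.0) = 117.36 - 72.60 = 44.76
Eq. 3: 1.0(195.6) + 0.7(14.9) + 0.7(3.3) = 195.60 + 10.43 + 2.31 = 208.34
Eq. 4: 1.0(195.6) = 195.60
Combination 1 governs: P = 221.30 kips.

221.30 kips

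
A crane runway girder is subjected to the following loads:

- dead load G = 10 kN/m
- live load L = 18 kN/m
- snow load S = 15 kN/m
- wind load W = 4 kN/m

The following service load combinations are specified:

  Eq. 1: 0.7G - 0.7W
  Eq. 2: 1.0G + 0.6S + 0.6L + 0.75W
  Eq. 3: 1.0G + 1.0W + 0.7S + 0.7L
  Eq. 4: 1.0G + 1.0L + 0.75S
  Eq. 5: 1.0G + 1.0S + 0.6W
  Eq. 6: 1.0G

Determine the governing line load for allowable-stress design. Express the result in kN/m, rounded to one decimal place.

Eq. 1: 0.7(10) - 0.7(4) = 7.0 - 2.8 = 4.2
Eq. 2: 1.0(10) + 0.6(15) + 0.6(18) + 0.75(4) = 10.0 + 9.0 + 10.8 + 3.0 = 32.8
Eq. 3: 1.0(10) + 1.0(4) + 0.7(15) + 0.7(18) = 10.0 + 4.0 + 10.5 + 12.6 = 37.1
Eq. 4: 1.0(10) + 1.0(18) + 0.75(15) = 10.0 + 18.0 + 11.3 = 39.3
Eq. 5: 1.0(10) + 1.0(15) + 0.6(4) = 10.0 + 15.0 + 2.4 = 27.4
Eq. 6: 1.0(10) = 10.0
The controlling combination is 4, giving 39.3 kN/m.

39.3 kN/m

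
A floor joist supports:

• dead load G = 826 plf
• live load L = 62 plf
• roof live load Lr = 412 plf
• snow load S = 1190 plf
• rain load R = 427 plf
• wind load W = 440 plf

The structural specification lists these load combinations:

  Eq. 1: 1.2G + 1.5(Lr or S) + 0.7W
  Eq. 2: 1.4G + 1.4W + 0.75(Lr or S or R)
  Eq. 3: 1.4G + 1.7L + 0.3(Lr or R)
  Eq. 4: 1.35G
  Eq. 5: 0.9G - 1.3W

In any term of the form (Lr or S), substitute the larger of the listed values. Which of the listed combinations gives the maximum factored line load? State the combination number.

Combination 1

(Lr or S) → S = 1190 plf; (Lr or S or R) → S = 1190 plf; (Lr or R) → R = 427 plf.
Eq. 1: 1.2(826) + 1.5(1190) + 0.7(440) = 991.2 + 1785.0 + 308.0 = 3084.2
Eq. 2: 1.4(826) + 1.4(440) + 0.75(1190) = 1156.4 + 616.0 + 892.5 = 2664.9
Eq. 3: 1.4(826) + 1.7(62) + 0.3(427) = 1156.4 + 105.4 + 128.1 = 1389.9
Eq. 4: 1.35(826) = 1115.1
Eq. 5: 0.9(826) - 1.3(440) = 743.4 - 572.0 = 171.4
The largest value is 3084.2 plf from combination 1.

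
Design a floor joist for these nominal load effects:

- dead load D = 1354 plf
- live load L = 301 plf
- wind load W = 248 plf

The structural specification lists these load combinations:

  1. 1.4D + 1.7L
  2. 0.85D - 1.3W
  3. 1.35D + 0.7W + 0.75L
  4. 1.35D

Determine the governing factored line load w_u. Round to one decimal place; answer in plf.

1. 1.4(1354) + 1.7(301) = 1895.6 + 511.7 = 2407.3
2. 0.85(1354) - 1.3(248) = 1150.9 - 322.4 = 828.5
3. 1.35(1354) + 0.7(248) + 0.75(301) = 1827.9 + 173.6 + 225.8 = 2227.3
4. 1.35(1354) = 1827.9
The controlling combination is 1, giving 2407.3 plf.

2407.3 plf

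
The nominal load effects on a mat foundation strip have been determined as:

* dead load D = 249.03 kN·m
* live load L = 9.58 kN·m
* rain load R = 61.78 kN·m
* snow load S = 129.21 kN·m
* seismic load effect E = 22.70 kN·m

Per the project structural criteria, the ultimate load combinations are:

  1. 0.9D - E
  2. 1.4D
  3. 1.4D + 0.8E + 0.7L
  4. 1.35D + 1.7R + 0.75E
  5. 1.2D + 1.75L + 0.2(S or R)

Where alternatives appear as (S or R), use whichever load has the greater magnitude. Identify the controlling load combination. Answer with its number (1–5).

(S or R) → S = 129.21 kN·m.
1. 0.9(249.03) - 1.0(22.70) = 224.13 - 22.70 = 201.43
2. 1.4(249.03) = 348.64
3. 1.4(249.03) + 0.8(22.70) + 0.7(9.58) = 348.64 + 18.16 + 6.71 = 373.51
4. 1.35(249.03) + 1.7(61.78) + 0.75(22.70) = 458.24
5. 1.2(249.03) + 1.75(9.58) + 0.2(129.21) = 341.44
The largest value is 458.24 kN·m from combination 4.

Combination 4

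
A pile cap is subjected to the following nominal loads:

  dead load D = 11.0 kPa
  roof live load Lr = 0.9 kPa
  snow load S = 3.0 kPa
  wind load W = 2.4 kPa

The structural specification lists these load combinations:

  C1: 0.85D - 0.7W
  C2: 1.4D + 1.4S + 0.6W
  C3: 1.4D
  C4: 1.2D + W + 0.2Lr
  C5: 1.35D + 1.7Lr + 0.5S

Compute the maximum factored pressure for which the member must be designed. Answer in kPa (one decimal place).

C1: 0.85(11.0) - 0.7(2.4) = 7.7
C2: 1.4(11.0) + 1.4(3.0) + 0.6(2.4) = 21.0
C3: 1.4(11.0) = 15.4
C4: 1.2(11.0) + 1.0(2.4) + 0.2(0.9) = 15.8
C5: 1.35(11.0) + 1.7(0.9) + 0.5(3.0) = 17.9
Combination 2 governs: p_u = 21.0 kPa.

21.0 kPa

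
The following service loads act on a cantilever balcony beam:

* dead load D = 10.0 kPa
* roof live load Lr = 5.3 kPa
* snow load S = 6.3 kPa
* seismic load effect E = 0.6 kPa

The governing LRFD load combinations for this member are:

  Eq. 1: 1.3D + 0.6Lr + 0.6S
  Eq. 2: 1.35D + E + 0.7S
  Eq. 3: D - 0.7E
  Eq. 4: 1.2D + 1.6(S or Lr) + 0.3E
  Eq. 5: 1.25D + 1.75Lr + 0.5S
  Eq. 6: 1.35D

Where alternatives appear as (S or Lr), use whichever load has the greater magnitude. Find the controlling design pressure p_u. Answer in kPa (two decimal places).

24.93 kPa

(S or Lr) → S = 6.3 kPa.
Eq. 1: 1.3(10.0) + 0.6(5.3) + 0.6(6.3) = 13.00 + 3.18 + 3.78 = 19.96
Eq. 2: 1.35(10.0) + 1.0(0.6) + 0.7(6.3) = 13.50 + 0.60 + 4.41 = 18.51
Eq. 3: 1.0(10.0) - 0.7(0.6) = 10.00 - 0.42 = 9.58
Eq. 4: 1.2(10.0) + 1.6(6.3) + 0.3(0.6) = 12.00 + 10.08 + 0.18 = 22.26
Eq. 5: 1.25(10.0) + 1.75(5.3) + 0.5(6.3) = 12.50 + 9.28 + 3.15 = 24.93
Eq. 6: 1.35(10.0) = 13.50
Maximum is from combination 5.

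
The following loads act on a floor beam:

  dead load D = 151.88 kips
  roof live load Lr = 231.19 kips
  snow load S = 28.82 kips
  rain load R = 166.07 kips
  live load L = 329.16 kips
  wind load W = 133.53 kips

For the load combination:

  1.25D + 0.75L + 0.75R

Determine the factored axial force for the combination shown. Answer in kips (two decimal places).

1.25(151.88) + 0.75(329.16) + 0.75(166.07) = 189.85 + 246.87 + 124.55 = 561.27
P_u = 561.27 kips.

561.27 kips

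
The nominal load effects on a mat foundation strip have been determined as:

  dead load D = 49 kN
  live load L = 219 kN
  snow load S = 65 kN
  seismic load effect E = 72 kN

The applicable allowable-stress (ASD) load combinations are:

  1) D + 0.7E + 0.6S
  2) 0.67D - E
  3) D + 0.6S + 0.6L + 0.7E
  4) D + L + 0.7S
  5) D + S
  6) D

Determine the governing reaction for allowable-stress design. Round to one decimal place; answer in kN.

1) 1.0(49) + 0.7(72) + 0.6(65) = 49.0 + 50.4 + 39.0 = 138.4
2) 0.67(49) - 1.0(72) = 32.8 - 72.0 = -39.2
3) 1.0(49) + 0.6(65) + 0.6(219) + 0.7(72) = 49.0 + 39.0 + 131.4 + 50.4 = 269.8
4) 1.0(49) + 1.0(219) + 0.7(65) = 49.0 + 219.0 + 45.5 = 313.5
5) 1.0(49) + 1.0(65) = 49.0 + 65.0 = 114.0
6) 1.0(49) = 49.0
Maximum is from combination 4.

313.5 kN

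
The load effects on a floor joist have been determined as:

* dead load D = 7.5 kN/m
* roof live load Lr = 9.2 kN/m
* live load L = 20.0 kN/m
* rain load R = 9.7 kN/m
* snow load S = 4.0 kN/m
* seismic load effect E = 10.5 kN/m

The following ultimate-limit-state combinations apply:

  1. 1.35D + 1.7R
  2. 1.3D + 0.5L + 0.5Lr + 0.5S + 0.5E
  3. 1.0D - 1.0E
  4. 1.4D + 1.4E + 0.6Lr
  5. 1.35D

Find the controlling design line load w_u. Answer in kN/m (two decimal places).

31.60 kN/m

1. 1.35(7.5) + 1.7(9.7) = 10.13 + 16.49 = 26.62
2. 1.3(7.5) + 0.5(20.0) + 0.5(9.2) + 0.5(4.0) + 0.5(10.5) = 9.75 + 10.00 + 4.60 + 2.00 + 5.25 = 31.60
3. 1.0(7.5) - 1.0(10.5) = 7.50 - 10.50 = -3.00
4. 1.4(7.5) + 1.4(10.5) + 0.6(9.2) = 10.50 + 14.70 + 5.52 = 30.72
5. 1.35(7.5) = 10.13
Combination 2 governs: w_u = 31.60 kN/m.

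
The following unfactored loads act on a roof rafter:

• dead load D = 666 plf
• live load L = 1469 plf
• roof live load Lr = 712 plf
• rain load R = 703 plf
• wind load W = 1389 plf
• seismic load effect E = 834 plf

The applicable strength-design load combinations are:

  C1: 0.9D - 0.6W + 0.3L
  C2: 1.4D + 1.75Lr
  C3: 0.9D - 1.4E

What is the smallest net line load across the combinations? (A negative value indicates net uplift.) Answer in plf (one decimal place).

C1: 0.9(666) - 0.6(1389) + 0.3(1469) = 599.4 - 833.4 + 440.7 = 206.7
C2: 1.4(666) + 1.75(712) = 932.4 + 1246.0 = 2178.4
C3: 0.9(666) - 1.4(834) = 599.4 - 1167.6 = -568.2
Combination 3 gives the minimum: -568.2 plf.

-568.2 plf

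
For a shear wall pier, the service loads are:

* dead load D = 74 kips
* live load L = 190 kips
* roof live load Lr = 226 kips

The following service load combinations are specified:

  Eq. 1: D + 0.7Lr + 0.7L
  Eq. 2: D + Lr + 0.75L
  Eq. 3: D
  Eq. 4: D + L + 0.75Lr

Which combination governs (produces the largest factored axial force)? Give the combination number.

Eq. 1: 1.0(74) + 0.7(226) + 0.7(190) = 74.0 + 158.2 + 133.0 = 365.2
Eq. 2: 1.0(74) + 1.0(226) + 0.75(190) = 74.0 + 226.0 + 142.5 = 442.5
Eq. 3: 1.0(74) = 74.0
Eq. 4: 1.0(74) + 1.0(190) + 0.75(226) = 74.0 + 190.0 + 169.5 = 433.5
The largest value is 442.5 kips from combination 2.

Combination 2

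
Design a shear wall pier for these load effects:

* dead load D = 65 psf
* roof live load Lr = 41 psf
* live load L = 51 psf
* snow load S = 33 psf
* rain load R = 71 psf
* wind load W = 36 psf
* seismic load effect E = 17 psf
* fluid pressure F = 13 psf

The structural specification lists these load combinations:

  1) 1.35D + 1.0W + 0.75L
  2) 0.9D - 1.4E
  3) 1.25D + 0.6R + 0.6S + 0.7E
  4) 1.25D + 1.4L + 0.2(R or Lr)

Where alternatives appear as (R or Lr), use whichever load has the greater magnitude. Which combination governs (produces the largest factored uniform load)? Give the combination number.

Combination 4

(R or Lr) → R = 71 psf.
1) 1.35(65) + 1.0(36) + 0.75(51) = 87.75 + 36.00 + 38.25 = 162.00
2) 0.9(65) - 1.4(17) = 58.50 - 23.80 = 34.70
3) 1.25(65) + 0.6(71) + 0.6(33) + 0.7(17) = 81.25 + 42.60 + 19.80 + 11.90 = 155.55
4) 1.25(65) + 1.4(51) + 0.2(71) = 81.25 + 71.40 + 14.20 = 166.85
The largest value is 166.85 psf from combination 4.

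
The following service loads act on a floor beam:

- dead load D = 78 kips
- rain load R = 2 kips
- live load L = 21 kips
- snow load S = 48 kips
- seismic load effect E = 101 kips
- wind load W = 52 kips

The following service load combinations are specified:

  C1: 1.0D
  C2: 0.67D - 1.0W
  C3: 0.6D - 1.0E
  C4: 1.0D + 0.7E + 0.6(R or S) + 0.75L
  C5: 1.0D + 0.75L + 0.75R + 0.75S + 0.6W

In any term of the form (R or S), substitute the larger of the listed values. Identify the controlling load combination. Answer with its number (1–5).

Combination 4

(R or S) → S = 48 kips.
C1: 1.0(78) = 78.0
C2: 0.67(78) - 1.0(52) = 52.3 - 52.0 = 0.3
C3: 0.6(78) - 1.0(101) = 46.8 - 101.0 = -54.2
C4: 1.0(78) + 0.7(101) + 0.6(48) + 0.75(21) = 78.0 + 70.7 + 28.8 + 15.8 = 193.3
C5: 1.0(78) + 0.75(21) + 0.75(2) + 0.75(48) + 0.6(52) = 78.0 + 15.8 + 1.5 + 36.0 + 31.2 = 162.5
The largest value is 193.3 kips from combination 4.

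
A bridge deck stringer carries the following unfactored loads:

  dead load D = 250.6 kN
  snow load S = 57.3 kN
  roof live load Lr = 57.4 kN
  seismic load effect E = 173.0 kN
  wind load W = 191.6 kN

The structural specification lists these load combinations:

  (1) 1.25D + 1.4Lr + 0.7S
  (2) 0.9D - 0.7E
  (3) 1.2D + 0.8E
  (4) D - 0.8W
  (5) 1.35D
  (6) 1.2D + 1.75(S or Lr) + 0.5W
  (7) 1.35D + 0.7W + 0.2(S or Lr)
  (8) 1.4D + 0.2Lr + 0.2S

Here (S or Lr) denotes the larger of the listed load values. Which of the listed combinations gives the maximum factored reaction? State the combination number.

Combination 6

(S or Lr) → Lr = 57.4 kN.
(1) 1.25(250.6) + 1.4(57.4) + 0.7(57.3) = 313.25 + 80.36 + 40.11 = 433.72
(2) 0.9(250.6) - 0.7(173.0) = 225.54 - 121.10 = 104.44
(3) 1.2(250.6) + 0.8(173.0) = 300.72 + 138.40 = 439.12
(4) 1.0(250.6) - 0.8(191.6) = 250.60 - 153.28 = 97.32
(5) 1.35(250.6) = 338.31
(6) 1.2(250.6) + 1.75(57.4) + 0.5(191.6) = 300.72 + 100.45 + 95.80 = 496.97
(7) 1.35(250.6) + 0.7(191.6) + 0.2(57.4) = 338.31 + 134.12 + 11.48 = 483.91
(8) 1.4(250.6) + 0.2(57.4) + 0.2(57.3) = 350.84 + 11.48 + 11.46 = 373.78
The largest value is 496.97 kN from combination 6.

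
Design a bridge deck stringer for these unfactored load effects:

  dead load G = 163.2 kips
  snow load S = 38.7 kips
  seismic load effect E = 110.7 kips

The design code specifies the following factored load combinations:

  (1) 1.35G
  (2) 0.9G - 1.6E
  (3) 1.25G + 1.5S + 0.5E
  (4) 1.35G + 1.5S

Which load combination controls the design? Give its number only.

(1) 1.35(163.2) = 220.32
(2) 0.9(163.2) - 1.6(110.7) = -30.24
(3) 1.25(163.2) + 1.5(38.7) + 0.5(110.7) = 317.40
(4) 1.35(163.2) + 1.5(38.7) = 278.37
The largest value is 317.40 kips from combination 3.

Combination 3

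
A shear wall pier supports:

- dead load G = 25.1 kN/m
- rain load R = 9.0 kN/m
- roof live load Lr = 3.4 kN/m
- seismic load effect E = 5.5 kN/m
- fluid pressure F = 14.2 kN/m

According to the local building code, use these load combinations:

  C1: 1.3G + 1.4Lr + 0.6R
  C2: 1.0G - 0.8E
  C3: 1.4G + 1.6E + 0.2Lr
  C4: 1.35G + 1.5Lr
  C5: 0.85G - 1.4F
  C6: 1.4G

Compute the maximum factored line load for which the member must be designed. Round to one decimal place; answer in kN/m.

44.6 kN/m

C1: 1.3(25.1) + 1.4(3.4) + 0.6(9.0) = 32.6 + 4.8 + 5.4 = 42.8
C2: 1.0(25.1) - 0.8(5.5) = 25.1 - 4.4 = 20.7
C3: 1.4(25.1) + 1.6(5.5) + 0.2(3.4) = 35.1 + 8.8 + 0.7 = 44.6
C4: 1.35(25.1) + 1.5(3.4) = 33.9 + 5.1 = 39.0
C5: 0.85(25.1) - 1.4(14.2) = 1.5
C6: 1.4(25.1) = 35.1
Combination 3 governs: w_u = 44.6 kN/m.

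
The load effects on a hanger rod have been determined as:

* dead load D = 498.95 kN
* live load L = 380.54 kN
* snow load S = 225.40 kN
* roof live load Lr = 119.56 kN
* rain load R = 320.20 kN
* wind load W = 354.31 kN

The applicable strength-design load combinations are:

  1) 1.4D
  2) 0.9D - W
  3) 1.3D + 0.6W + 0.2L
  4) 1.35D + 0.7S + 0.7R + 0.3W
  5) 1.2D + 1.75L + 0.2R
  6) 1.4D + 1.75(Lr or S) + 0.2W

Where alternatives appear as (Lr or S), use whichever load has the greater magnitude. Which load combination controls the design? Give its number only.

(Lr or S) → S = 225.40 kN.
1) 1.4(498.95) = 698.53
2) 0.9(498.95) - 1.0(354.31) = 449.06 - 354.31 = 94.75
3) 1.3(498.95) + 0.6(354.31) + 0.2(380.54) = 937.33
4) 1.35(498.95) + 0.7(225.40) + 0.7(320.20) + 0.3(354.31) = 1161.80
5) 1.2(498.95) + 1.75(380.54) + 0.2(320.20) = 598.74 + 665.95 + 64.04 = 1328.73
6) 1.4(498.95) + 1.75(225.40) + 0.2(354.31) = 698.53 + 394.45 + 70.86 = 1163.84
The largest value is 1328.73 kN from combination 5.

Combination 5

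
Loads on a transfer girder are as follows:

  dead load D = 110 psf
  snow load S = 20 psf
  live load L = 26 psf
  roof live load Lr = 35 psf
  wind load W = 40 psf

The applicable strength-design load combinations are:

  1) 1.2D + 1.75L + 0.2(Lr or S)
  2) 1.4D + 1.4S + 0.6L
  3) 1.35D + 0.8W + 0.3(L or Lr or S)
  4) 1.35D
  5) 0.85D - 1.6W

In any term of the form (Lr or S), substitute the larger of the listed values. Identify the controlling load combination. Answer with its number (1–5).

(Lr or S) → Lr = 35 psf; (L or Lr or S) → Lr = 35 psf.
1) 1.2(110) + 1.75(26) + 0.2(35) = 132.0 + 45.5 + 7.0 = 184.5
2) 1.4(110) + 1.4(20) + 0.6(26) = 154.0 + 28.0 + 15.6 = 197.6
3) 1.35(110) + 0.8(40) + 0.3(35) = 148.5 + 32.0 + 10.5 = 191.0
4) 1.35(110) = 148.5
5) 0.85(110) - 1.6(40) = 93.5 - 64.0 = 29.5
The largest value is 197.6 psf from combination 2.

Combination 2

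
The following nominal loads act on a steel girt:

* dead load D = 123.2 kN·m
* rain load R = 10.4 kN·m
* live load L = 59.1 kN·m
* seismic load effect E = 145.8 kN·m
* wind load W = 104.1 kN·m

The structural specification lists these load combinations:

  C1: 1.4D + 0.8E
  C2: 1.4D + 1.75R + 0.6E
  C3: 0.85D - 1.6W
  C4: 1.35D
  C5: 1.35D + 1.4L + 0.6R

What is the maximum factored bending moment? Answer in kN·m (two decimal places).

289.12 kN·m

C1: 1.4(123.2) + 0.8(145.8) = 289.12
C2: 1.4(123.2) + 1.75(10.4) + 0.6(145.8) = 278.16
C3: 0.85(123.2) - 1.6(104.1) = -61.84
C4: 1.35(123.2) = 166.32
C5: 1.35(123.2) + 1.4(59.1) + 0.6(10.4) = 255.30
Combination 1 governs: M_u = 289.12 kN·m.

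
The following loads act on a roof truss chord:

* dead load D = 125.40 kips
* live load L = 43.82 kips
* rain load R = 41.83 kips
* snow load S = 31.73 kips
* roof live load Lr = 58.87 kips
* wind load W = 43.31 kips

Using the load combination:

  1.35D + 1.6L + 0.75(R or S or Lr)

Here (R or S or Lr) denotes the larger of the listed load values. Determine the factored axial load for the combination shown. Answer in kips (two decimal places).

283.55 kips

(R or S or Lr) → Lr = 58.87 kips.
1.35(125.40) + 1.6(43.82) + 0.75(58.87) = 283.55
P_u = 283.55 kips.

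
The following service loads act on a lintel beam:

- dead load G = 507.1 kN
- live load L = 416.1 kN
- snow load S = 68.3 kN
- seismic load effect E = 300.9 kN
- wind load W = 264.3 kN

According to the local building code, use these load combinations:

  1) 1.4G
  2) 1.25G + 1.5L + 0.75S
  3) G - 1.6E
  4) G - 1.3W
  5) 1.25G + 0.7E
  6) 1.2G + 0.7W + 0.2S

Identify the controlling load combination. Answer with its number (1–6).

1) 1.4(507.1) = 709.9
2) 1.25(507.1) + 1.5(416.1) + 0.75(68.3) = 633.9 + 624.2 + 51.2 = 1309.3
3) 1.0(507.1) - 1.6(300.9) = 507.1 - 481.4 = 25.7
4) 1.0(507.1) - 1.3(264.3) = 507.1 - 343.6 = 163.5
5) 1.25(507.1) + 0.7(300.9) = 633.9 + 210.6 = 844.5
6) 1.2(507.1) + 0.7(264.3) + 0.2(68.3) = 608.5 + 185.0 + 13.7 = 807.2
The largest value is 1309.3 kN from combination 2.

Combination 2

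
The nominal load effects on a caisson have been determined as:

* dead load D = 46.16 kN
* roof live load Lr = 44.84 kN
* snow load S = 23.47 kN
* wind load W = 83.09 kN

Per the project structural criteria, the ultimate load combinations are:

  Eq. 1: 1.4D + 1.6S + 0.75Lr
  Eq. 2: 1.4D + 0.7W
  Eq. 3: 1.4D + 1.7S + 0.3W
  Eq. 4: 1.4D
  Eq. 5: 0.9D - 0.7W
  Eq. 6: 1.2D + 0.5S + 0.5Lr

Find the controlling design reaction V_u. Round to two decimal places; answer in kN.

Eq. 1: 1.4(46.16) + 1.6(23.47) + 0.75(44.84) = 135.81
Eq. 2: 1.4(46.16) + 0.7(83.09) = 122.79
Eq. 3: 1.4(46.16) + 1.7(23.47) + 0.3(83.09) = 64.62 + 39.90 + 24.93 = 129.45
Eq. 4: 1.4(46.16) = 64.62
Eq. 5: 0.9(46.16) - 0.7(83.09) = 41.54 - 58.16 = -16.62
Eq. 6: 1.2(46.16) + 0.5(23.47) + 0.5(44.84) = 55.39 + 11.74 + 22.42 = 89.55
Combination 1 governs: V_u = 135.81 kN.

135.81 kN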